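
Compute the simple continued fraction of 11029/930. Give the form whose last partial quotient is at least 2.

11029 = 11·930 + 799
930 = 1·799 + 131
799 = 6·131 + 13
131 = 10·13 + 1
13 = 13·1 + 0  (stop)
So 11029/930 = [11; 1, 6, 10, 13].

[11; 1, 6, 10, 13]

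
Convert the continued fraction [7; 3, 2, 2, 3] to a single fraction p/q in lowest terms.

423/58

Fold from the inside: start with 3/1.
  2 + 1/3 = 7/3
  2 + 3/7 = 17/7
  3 + 7/17 = 58/17
  7 + 17/58 = 423/58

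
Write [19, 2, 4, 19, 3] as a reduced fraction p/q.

Fold from the inside: start with 3/1.
  19 + 1/3 = 58/3
  4 + 3/58 = 235/58
  2 + 58/235 = 528/235
  19 + 235/528 = 10267/528

10267/528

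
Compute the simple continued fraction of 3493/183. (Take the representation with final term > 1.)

3493 = 19·183 + 16
183 = 11·16 + 7
16 = 2·7 + 2
7 = 3·2 + 1
2 = 2·1 + 0  (stop)
So 3493/183 = [19; 11, 2, 3, 2].

[19; 11, 2, 3, 2]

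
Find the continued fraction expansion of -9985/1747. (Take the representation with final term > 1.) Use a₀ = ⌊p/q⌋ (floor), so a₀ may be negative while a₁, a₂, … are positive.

-9985 = -6*1747 + 497
1747 = 3*497 + 256
497 = 1*256 + 241
256 = 1*241 + 15
241 = 16*15 + 1
15 = 15*1 + 0  (stop)
So -9985/1747 = [-6; 3, 1, 1, 16, 15].

[-6; 3, 1, 1, 16, 15]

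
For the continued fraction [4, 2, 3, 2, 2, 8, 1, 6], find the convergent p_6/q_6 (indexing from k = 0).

Using pₖ = aₖpₖ₋₁ + pₖ₋₂, qₖ = aₖqₖ₋₁ + qₖ₋₂ (with p₋₁=1, p₋₂=0, q₋₁=0, q₋₂=1):
  k=0: a=4, p=4, q=1
  k=1: a=2, p=9, q=2
  k=2: a=3, p=31, q=7
  k=3: a=2, p=71, q=16
  k=4: a=2, p=173, q=39
  k=5: a=8, p=1455, q=328
  k=6: a=1, p=1628, q=367

1628/367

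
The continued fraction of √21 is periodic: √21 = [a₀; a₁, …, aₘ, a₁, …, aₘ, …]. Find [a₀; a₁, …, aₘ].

[4; 1, 1, 2, 1, 1, 8]

a₀ = ⌊√21⌋ = 4.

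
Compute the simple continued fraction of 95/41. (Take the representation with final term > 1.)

[2; 3, 6, 2]

95 = 2*41 + 13
41 = 3*13 + 2
13 = 6*2 + 1
2 = 2*1 + 0  (stop)
So 95/41 = [2; 3, 6, 2].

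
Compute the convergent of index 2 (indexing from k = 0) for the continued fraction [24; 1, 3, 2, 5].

Using pₖ = aₖpₖ₋₁ + pₖ₋₂, qₖ = aₖqₖ₋₁ + qₖ₋₂ (with p₋₁=1, p₋₂=0, q₋₁=0, q₋₂=1):
  k=0: a=24, p=24, q=1
  k=1: a=1, p=25, q=1
  k=2: a=3, p=99, q=4

99/4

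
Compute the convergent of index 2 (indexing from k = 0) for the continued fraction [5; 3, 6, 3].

Using pₖ = aₖpₖ₋₁ + pₖ₋₂, qₖ = aₖqₖ₋₁ + qₖ₋₂ (with p₋₁=1, p₋₂=0, q₋₁=0, q₋₂=1):
  k=0: a=5, p=5, q=1
  k=1: a=3, p=16, q=3
  k=2: a=6, p=101, q=19

101/19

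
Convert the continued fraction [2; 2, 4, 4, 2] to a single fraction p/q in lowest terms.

208/85

Using pₖ = aₖpₖ₋₁ + pₖ₋₂ and qₖ = aₖqₖ₋₁ + qₖ₋₂:
  k=0: a=2, p=2, q=1
  k=1: a=2, p=5, q=2
  k=2: a=4, p=22, q=9
  k=3: a=4, p=93, q=38
  k=4: a=2, p=208, q=85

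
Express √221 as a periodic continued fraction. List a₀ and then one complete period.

a₀ = ⌊√221⌋ = 14.
With m₀=0, d₀=1 and mₖ₊₁ = dₖaₖ − mₖ, dₖ₊₁ = (n − mₖ₊₁²)/dₖ, aₖ₊₁ = ⌊(a₀+mₖ₊₁)/dₖ₊₁⌋:
  k=1: m=14, d=25, a=1
  k=2: m=11, d=4, a=6
  k=3: m=13, d=13, a=2
  k=4: m=13, d=4, a=6
  k=5: m=11, d=25, a=1
  k=6: m=14, d=1, a=28
d=1 and a=2a₀=28 at k=6, so the next step gives (m, d) = (14, 25) again — its k=1 value — and the period has length 6.

[14; 1, 6, 2, 6, 1, 28]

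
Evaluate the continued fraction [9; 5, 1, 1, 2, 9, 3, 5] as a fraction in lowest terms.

Fold from the inside: start with 5/1.
  3 + 1/5 = 16/5
  9 + 5/16 = 149/16
  2 + 16/149 = 314/149
  1 + 149/314 = 463/314
  1 + 314/463 = 777/463
  5 + 463/777 = 4348/777
  9 + 777/4348 = 39909/4348

39909/4348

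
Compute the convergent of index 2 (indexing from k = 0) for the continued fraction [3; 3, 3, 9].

33/10

Using pₖ = aₖpₖ₋₁ + pₖ₋₂, qₖ = aₖqₖ₋₁ + qₖ₋₂ (with p₋₁=1, p₋₂=0, q₋₁=0, q₋₂=1):
  k=0: a=3, p=3, q=1
  k=1: a=3, p=10, q=3
  k=2: a=3, p=33, q=10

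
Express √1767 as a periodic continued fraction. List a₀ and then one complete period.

[42; 28, 84]

a₀ = ⌊√1767⌋ = 42.
With m₀=0, d₀=1 and mₖ₊₁ = dₖaₖ − mₖ, dₖ₊₁ = (n − mₖ₊₁²)/dₖ, aₖ₊₁ = ⌊(a₀+mₖ₊₁)/dₖ₊₁⌋:
  k=1: m=42, d=3, a=28
  k=2: m=42, d=1, a=84
d=1 and a=2a₀=84 at k=2, so the next step gives (m, d) = (42, 3) again — its k=1 value — and the period has length 2.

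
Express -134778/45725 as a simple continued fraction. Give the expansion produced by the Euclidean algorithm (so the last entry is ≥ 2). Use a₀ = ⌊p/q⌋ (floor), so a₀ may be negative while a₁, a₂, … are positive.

[-3; 19, 13, 5, 1, 6, 1, 3]

-134778 = -3*45725 + 2397
45725 = 19*2397 + 182
2397 = 13*182 + 31
182 = 5*31 + 27
31 = 1*27 + 4
27 = 6*4 + 3
4 = 1*3 + 1
3 = 3*1 + 0  (stop)
So -134778/45725 = [-3; 19, 13, 5, 1, 6, 1, 3].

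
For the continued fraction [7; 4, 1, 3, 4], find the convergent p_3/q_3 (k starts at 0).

137/19

Using pₖ = aₖpₖ₋₁ + pₖ₋₂, qₖ = aₖqₖ₋₁ + qₖ₋₂ (with p₋₁=1, p₋₂=0, q₋₁=0, q₋₂=1):
  k=0: a=7, p=7, q=1
  k=1: a=4, p=29, q=4
  k=2: a=1, p=36, q=5
  k=3: a=3, p=137, q=19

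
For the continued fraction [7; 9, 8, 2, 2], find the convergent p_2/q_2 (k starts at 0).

519/73

Using pₖ = aₖpₖ₋₁ + pₖ₋₂, qₖ = aₖqₖ₋₁ + qₖ₋₂ (with p₋₁=1, p₋₂=0, q₋₁=0, q₋₂=1):
  k=0: a=7, p=7, q=1
  k=1: a=9, p=64, q=9
  k=2: a=8, p=519, q=73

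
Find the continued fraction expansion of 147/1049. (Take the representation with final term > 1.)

[0; 7, 7, 2, 1, 6]

147 = 0*1049 + 147
1049 = 7*147 + 20
147 = 7*20 + 7
20 = 2*7 + 6
7 = 1*6 + 1
6 = 6*1 + 0  (stop)
So 147/1049 = [0; 7, 7, 2, 1, 6].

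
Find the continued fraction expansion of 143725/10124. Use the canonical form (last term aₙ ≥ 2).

143725 = 14×10124 + 1989
10124 = 5×1989 + 179
1989 = 11×179 + 20
179 = 8×20 + 19
20 = 1×19 + 1
19 = 19×1 + 0  (stop)
So 143725/10124 = [14; 5, 11, 8, 1, 19].

[14; 5, 11, 8, 1, 19]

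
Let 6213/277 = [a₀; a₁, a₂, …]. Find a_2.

3

6213 = 22·277 + 119   →  a_0 = 22
277 = 2·119 + 39   →  a_1 = 2
119 = 3·39 + 2   →  a_2 = 3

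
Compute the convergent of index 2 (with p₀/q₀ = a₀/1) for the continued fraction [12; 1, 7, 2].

103/8

Using pₖ = aₖpₖ₋₁ + pₖ₋₂, qₖ = aₖqₖ₋₁ + qₖ₋₂ (with p₋₁=1, p₋₂=0, q₋₁=0, q₋₂=1):
  k=0: a=12, p=12, q=1
  k=1: a=1, p=13, q=1
  k=2: a=7, p=103, q=8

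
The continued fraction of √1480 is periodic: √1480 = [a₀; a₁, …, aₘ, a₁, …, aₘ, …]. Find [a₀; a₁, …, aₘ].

a₀ = ⌊√1480⌋ = 38.
With m₀=0, d₀=1 and mₖ₊₁ = dₖaₖ − mₖ, dₖ₊₁ = (n − mₖ₊₁²)/dₖ, aₖ₊₁ = ⌊(a₀+mₖ₊₁)/dₖ₊₁⌋:
  k=1: m=38, d=36, a=2
  k=2: m=34, d=9, a=8
  k=3: m=38, d=4, a=19
  k=4: m=38, d=9, a=8
  k=5: m=34, d=36, a=2
  k=6: m=38, d=1, a=76
d=1 and a=2a₀=76 at k=6, so the next step gives (m, d) = (38, 36) again — its k=1 value — and the period has length 6.

[38; 2, 8, 19, 8, 2, 76]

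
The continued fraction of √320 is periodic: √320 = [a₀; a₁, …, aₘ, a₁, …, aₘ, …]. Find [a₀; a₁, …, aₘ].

a₀ = ⌊√320⌋ = 17.
With m₀=0, d₀=1 and mₖ₊₁ = dₖaₖ − mₖ, dₖ₊₁ = (n − mₖ₊₁²)/dₖ, aₖ₊₁ = ⌊(a₀+mₖ₊₁)/dₖ₊₁⌋:
  k=1: m=17, d=31, a=1
  k=2: m=14, d=4, a=7
  k=3: m=14, d=31, a=1
  k=4: m=17, d=1, a=34
d=1 and a=2a₀=34 at k=4, so the next step gives (m, d) = (17, 31) again — its k=1 value — and the period has length 4.

[17; 1, 7, 1, 34]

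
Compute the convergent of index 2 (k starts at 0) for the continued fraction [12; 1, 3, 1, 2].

51/4

Using pₖ = aₖpₖ₋₁ + pₖ₋₂, qₖ = aₖqₖ₋₁ + qₖ₋₂ (with p₋₁=1, p₋₂=0, q₋₁=0, q₋₂=1):
  k=0: a=12, p=12, q=1
  k=1: a=1, p=13, q=1
  k=2: a=3, p=51, q=4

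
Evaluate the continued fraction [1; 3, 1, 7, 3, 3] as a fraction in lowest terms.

Fold from the inside: start with 3/1.
  3 + 1/3 = 10/3
  7 + 3/10 = 73/10
  1 + 10/73 = 83/73
  3 + 73/83 = 322/83
  1 + 83/322 = 405/322

405/322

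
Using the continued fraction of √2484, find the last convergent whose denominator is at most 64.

√2484 = [49; 1, 5, 4, 5, 1, 98, …] (period length 6).
Convergents:
  p_0/q_0 = 49/1
  p_1/q_1 = 50/1
  p_2/q_2 = 299/6
  p_3/q_3 = 1246/25
  p_4/q_4 = 6529/131
q_3 = 25 ≤ 64 < 131 = q_4, so the answer is 1246/25.

1246/25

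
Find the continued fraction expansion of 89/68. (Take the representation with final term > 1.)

89 = 1*68 + 21
68 = 3*21 + 5
21 = 4*5 + 1
5 = 5*1 + 0  (stop)
So 89/68 = [1; 3, 4, 5].

[1; 3, 4, 5]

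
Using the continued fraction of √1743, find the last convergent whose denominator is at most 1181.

√1743 = [41; 1, 2, 1, 82, …] (period length 4).
Convergents:
  p_0/q_0 = 41/1
  p_1/q_1 = 42/1
  p_2/q_2 = 125/3
  p_3/q_3 = 167/4
  p_4/q_4 = 13819/331
  p_5/q_5 = 13986/335
  p_6/q_6 = 41791/1001
  p_7/q_7 = 55777/1336
q_6 = 1001 ≤ 1181 < 1336 = q_7, so the answer is 41791/1001.

41791/1001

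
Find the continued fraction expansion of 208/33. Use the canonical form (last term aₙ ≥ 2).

208 = 6·33 + 10
33 = 3·10 + 3
10 = 3·3 + 1
3 = 3·1 + 0  (stop)
So 208/33 = [6; 3, 3, 3].

[6; 3, 3, 3]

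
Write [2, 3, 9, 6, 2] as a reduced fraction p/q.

859/370

Using pₖ = aₖpₖ₋₁ + pₖ₋₂ and qₖ = aₖqₖ₋₁ + qₖ₋₂:
  k=0: a=2, p=2, q=1
  k=1: a=3, p=7, q=3
  k=2: a=9, p=65, q=28
  k=3: a=6, p=397, q=171
  k=4: a=2, p=859, q=370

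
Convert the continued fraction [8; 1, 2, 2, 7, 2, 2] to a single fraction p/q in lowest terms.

2387/274

Fold from the inside: start with 2/1.
  2 + 1/2 = 5/2
  7 + 2/5 = 37/5
  2 + 5/37 = 79/37
  2 + 37/79 = 195/79
  1 + 79/195 = 274/195
  8 + 195/274 = 2387/274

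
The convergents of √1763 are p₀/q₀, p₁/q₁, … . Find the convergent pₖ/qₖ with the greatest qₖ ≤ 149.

3527/84

√1763 = [41; 1, 82, …] (period length 2).
Convergents:
  p_0/q_0 = 41/1
  p_1/q_1 = 42/1
  p_2/q_2 = 3485/83
  p_3/q_3 = 3527/84
  p_4/q_4 = 292699/6971
q_3 = 84 ≤ 149 < 6971 = q_4, so the answer is 3527/84.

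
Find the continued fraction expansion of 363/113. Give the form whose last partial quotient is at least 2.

[3; 4, 1, 2, 2, 3]

363 = 3*113 + 24
113 = 4*24 + 17
24 = 1*17 + 7
17 = 2*7 + 3
7 = 2*3 + 1
3 = 3*1 + 0  (stop)
So 363/113 = [3; 4, 1, 2, 2, 3].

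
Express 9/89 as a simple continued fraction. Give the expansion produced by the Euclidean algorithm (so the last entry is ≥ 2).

[0; 9, 1, 8]

9 = 0×89 + 9
89 = 9×9 + 8
9 = 1×8 + 1
8 = 8×1 + 0  (stop)
So 9/89 = [0; 9, 1, 8].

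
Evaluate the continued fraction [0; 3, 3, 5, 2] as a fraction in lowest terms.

Using pₖ = aₖpₖ₋₁ + pₖ₋₂ and qₖ = aₖqₖ₋₁ + qₖ₋₂:
  k=0: a=0, p=0, q=1
  k=1: a=3, p=1, q=3
  k=2: a=3, p=3, q=10
  k=3: a=5, p=16, q=53
  k=4: a=2, p=35, q=116

35/116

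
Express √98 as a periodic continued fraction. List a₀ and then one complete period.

a₀ = ⌊√98⌋ = 9.
With m₀=0, d₀=1 and mₖ₊₁ = dₖaₖ − mₖ, dₖ₊₁ = (n − mₖ₊₁²)/dₖ, aₖ₊₁ = ⌊(a₀+mₖ₊₁)/dₖ₊₁⌋:
  k=1: m=9, d=17, a=1
  k=2: m=8, d=2, a=8
  k=3: m=8, d=17, a=1
  k=4: m=9, d=1, a=18
d=1 and a=2a₀=18 at k=4, so the next step gives (m, d) = (9, 17) again — its k=1 value — and the period has length 4.

[9; 1, 8, 1, 18]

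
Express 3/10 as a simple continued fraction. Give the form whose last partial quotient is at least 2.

[0; 3, 3]

3 = 0*10 + 3
10 = 3*3 + 1
3 = 3*1 + 0  (stop)
So 3/10 = [0; 3, 3].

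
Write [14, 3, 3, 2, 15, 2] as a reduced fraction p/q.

Fold from the inside: start with 2/1.
  15 + 1/2 = 31/2
  2 + 2/31 = 64/31
  3 + 31/64 = 223/64
  3 + 64/223 = 733/223
  14 + 223/733 = 10485/733

10485/733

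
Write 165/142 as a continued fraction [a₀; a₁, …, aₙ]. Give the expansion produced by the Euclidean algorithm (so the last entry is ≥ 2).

165 = 1*142 + 23
142 = 6*23 + 4
23 = 5*4 + 3
4 = 1*3 + 1
3 = 3*1 + 0  (stop)
So 165/142 = [1; 6, 5, 1, 3].

[1; 6, 5, 1, 3]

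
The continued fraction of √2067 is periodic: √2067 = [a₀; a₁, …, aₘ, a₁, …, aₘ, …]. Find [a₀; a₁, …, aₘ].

a₀ = ⌊√2067⌋ = 45.
With m₀=0, d₀=1 and mₖ₊₁ = dₖaₖ − mₖ, dₖ₊₁ = (n − mₖ₊₁²)/dₖ, aₖ₊₁ = ⌊(a₀+mₖ₊₁)/dₖ₊₁⌋:
  k=1: m=45, d=42, a=2
  k=2: m=39, d=13, a=6
  k=3: m=39, d=42, a=2
  k=4: m=45, d=1, a=90
d=1 and a=2a₀=90 at k=4, so the next step gives (m, d) = (45, 42) again — its k=1 value — and the period has length 4.

[45; 2, 6, 2, 90]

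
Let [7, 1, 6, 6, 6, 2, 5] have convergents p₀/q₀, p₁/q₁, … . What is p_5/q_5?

4504/573

Using pₖ = aₖpₖ₋₁ + pₖ₋₂, qₖ = aₖqₖ₋₁ + qₖ₋₂ (with p₋₁=1, p₋₂=0, q₋₁=0, q₋₂=1):
  k=0: a=7, p=7, q=1
  k=1: a=1, p=8, q=1
  k=2: a=6, p=55, q=7
  k=3: a=6, p=338, q=43
  k=4: a=6, p=2083, q=265
  k=5: a=2, p=4504, q=573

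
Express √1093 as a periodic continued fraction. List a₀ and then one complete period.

[33; 16, 1, 1, 16, 66]

a₀ = ⌊√1093⌋ = 33.
With m₀=0, d₀=1 and mₖ₊₁ = dₖaₖ − mₖ, dₖ₊₁ = (n − mₖ₊₁²)/dₖ, aₖ₊₁ = ⌊(a₀+mₖ₊₁)/dₖ₊₁⌋:
  k=1: m=33, d=4, a=16
  k=2: m=31, d=33, a=1
  k=3: m=2, d=33, a=1
  k=4: m=31, d=4, a=16
  k=5: m=33, d=1, a=66
d=1 and a=2a₀=66 at k=5, so the next step gives (m, d) = (33, 4) again — its k=1 value — and the period has length 5.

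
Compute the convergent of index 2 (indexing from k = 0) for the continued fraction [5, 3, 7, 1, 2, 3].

Using pₖ = aₖpₖ₋₁ + pₖ₋₂, qₖ = aₖqₖ₋₁ + qₖ₋₂ (with p₋₁=1, p₋₂=0, q₋₁=0, q₋₂=1):
  k=0: a=5, p=5, q=1
  k=1: a=3, p=16, q=3
  k=2: a=7, p=117, q=22

117/22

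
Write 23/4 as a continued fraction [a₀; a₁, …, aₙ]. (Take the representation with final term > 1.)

23 = 5·4 + 3
4 = 1·3 + 1
3 = 3·1 + 0  (stop)
So 23/4 = [5; 1, 3].

[5; 1, 3]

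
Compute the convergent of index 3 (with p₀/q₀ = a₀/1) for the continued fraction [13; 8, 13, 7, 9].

9751/743

Using pₖ = aₖpₖ₋₁ + pₖ₋₂, qₖ = aₖqₖ₋₁ + qₖ₋₂ (with p₋₁=1, p₋₂=0, q₋₁=0, q₋₂=1):
  k=0: a=13, p=13, q=1
  k=1: a=8, p=105, q=8
  k=2: a=13, p=1378, q=105
  k=3: a=7, p=9751, q=743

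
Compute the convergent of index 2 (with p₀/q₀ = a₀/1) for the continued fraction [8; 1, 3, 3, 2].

35/4

Using pₖ = aₖpₖ₋₁ + pₖ₋₂, qₖ = aₖqₖ₋₁ + qₖ₋₂ (with p₋₁=1, p₋₂=0, q₋₁=0, q₋₂=1):
  k=0: a=8, p=8, q=1
  k=1: a=1, p=9, q=1
  k=2: a=3, p=35, q=4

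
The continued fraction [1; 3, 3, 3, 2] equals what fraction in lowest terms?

99/76

Fold from the inside: start with 2/1.
  3 + 1/2 = 7/2
  3 + 2/7 = 23/7
  3 + 7/23 = 76/23
  1 + 23/76 = 99/76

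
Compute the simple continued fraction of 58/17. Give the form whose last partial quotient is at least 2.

[3; 2, 2, 3]

58 = 3·17 + 7
17 = 2·7 + 3
7 = 2·3 + 1
3 = 3·1 + 0  (stop)
So 58/17 = [3; 2, 2, 3].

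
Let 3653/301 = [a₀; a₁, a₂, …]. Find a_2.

3653 = 12·301 + 41   →  a_0 = 12
301 = 7·41 + 14   →  a_1 = 7
41 = 2·14 + 13   →  a_2 = 2

2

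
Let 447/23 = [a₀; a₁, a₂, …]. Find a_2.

3

447 = 19·23 + 10   →  a_0 = 19
23 = 2·10 + 3   →  a_1 = 2
10 = 3·3 + 1   →  a_2 = 3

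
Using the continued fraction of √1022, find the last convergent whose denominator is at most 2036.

√1022 = [31; 1, 30, 1, 62, …] (period length 4).
Convergents:
  p_0/q_0 = 31/1
  p_1/q_1 = 32/1
  p_2/q_2 = 991/31
  p_3/q_3 = 1023/32
  p_4/q_4 = 64417/2015
  p_5/q_5 = 65440/2047
q_4 = 2015 ≤ 2036 < 2047 = q_5, so the answer is 64417/2015.

64417/2015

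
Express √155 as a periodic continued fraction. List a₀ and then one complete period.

[12; 2, 4, 2, 24]

a₀ = ⌊√155⌋ = 12.
With m₀=0, d₀=1 and mₖ₊₁ = dₖaₖ − mₖ, dₖ₊₁ = (n − mₖ₊₁²)/dₖ, aₖ₊₁ = ⌊(a₀+mₖ₊₁)/dₖ₊₁⌋:
  k=1: m=12, d=11, a=2
  k=2: m=10, d=5, a=4
  k=3: m=10, d=11, a=2
  k=4: m=12, d=1, a=24
d=1 and a=2a₀=24 at k=4, so the next step gives (m, d) = (12, 11) again — its k=1 value — and the period has length 4.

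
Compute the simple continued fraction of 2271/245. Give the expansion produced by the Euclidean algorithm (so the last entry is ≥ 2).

2271 = 9·245 + 66
245 = 3·66 + 47
66 = 1·47 + 19
47 = 2·19 + 9
19 = 2·9 + 1
9 = 9·1 + 0  (stop)
So 2271/245 = [9; 3, 1, 2, 2, 9].

[9; 3, 1, 2, 2, 9]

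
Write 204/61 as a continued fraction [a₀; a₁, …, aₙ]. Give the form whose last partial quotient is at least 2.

[3; 2, 1, 9, 2]

204 = 3*61 + 21
61 = 2*21 + 19
21 = 1*19 + 2
19 = 9*2 + 1
2 = 2*1 + 0  (stop)
So 204/61 = [3; 2, 1, 9, 2].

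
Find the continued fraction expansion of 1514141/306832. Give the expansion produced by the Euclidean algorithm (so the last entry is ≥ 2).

1514141 = 4×306832 + 286813
306832 = 1×286813 + 20019
286813 = 14×20019 + 6547
20019 = 3×6547 + 378
6547 = 17×378 + 121
378 = 3×121 + 15
121 = 8×15 + 1
15 = 15×1 + 0  (stop)
So 1514141/306832 = [4; 1, 14, 3, 17, 3, 8, 15].

[4; 1, 14, 3, 17, 3, 8, 15]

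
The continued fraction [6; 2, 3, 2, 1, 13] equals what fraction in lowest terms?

Fold from the inside: start with 13/1.
  1 + 1/13 = 14/13
  2 + 13/14 = 41/14
  3 + 14/41 = 137/41
  2 + 41/137 = 315/137
  6 + 137/315 = 2027/315

2027/315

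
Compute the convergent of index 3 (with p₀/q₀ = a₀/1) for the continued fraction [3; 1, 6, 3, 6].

Using pₖ = aₖpₖ₋₁ + pₖ₋₂, qₖ = aₖqₖ₋₁ + qₖ₋₂ (with p₋₁=1, p₋₂=0, q₋₁=0, q₋₂=1):
  k=0: a=3, p=3, q=1
  k=1: a=1, p=4, q=1
  k=2: a=6, p=27, q=7
  k=3: a=3, p=85, q=22

85/22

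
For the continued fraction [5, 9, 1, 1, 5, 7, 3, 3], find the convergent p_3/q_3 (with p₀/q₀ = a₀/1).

Using pₖ = aₖpₖ₋₁ + pₖ₋₂, qₖ = aₖqₖ₋₁ + qₖ₋₂ (with p₋₁=1, p₋₂=0, q₋₁=0, q₋₂=1):
  k=0: a=5, p=5, q=1
  k=1: a=9, p=46, q=9
  k=2: a=1, p=51, q=10
  k=3: a=1, p=97, q=19

97/19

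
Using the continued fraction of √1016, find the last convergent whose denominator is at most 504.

16033/503

√1016 = [31; 1, 6, 1, 62, …] (period length 4).
Convergents:
  p_0/q_0 = 31/1
  p_1/q_1 = 32/1
  p_2/q_2 = 223/7
  p_3/q_3 = 255/8
  p_4/q_4 = 16033/503
  p_5/q_5 = 16288/511
q_4 = 503 ≤ 504 < 511 = q_5, so the answer is 16033/503.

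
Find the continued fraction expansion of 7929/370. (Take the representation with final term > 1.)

7929 = 21·370 + 159
370 = 2·159 + 52
159 = 3·52 + 3
52 = 17·3 + 1
3 = 3·1 + 0  (stop)
So 7929/370 = [21; 2, 3, 17, 3].

[21; 2, 3, 17, 3]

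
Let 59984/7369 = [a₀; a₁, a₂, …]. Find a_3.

8

59984 = 8·7369 + 1032   →  a_0 = 8
7369 = 7·1032 + 145   →  a_1 = 7
1032 = 7·145 + 17   →  a_2 = 7
145 = 8·17 + 9   →  a_3 = 8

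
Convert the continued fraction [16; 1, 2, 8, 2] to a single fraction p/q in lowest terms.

884/53

Using pₖ = aₖpₖ₋₁ + pₖ₋₂ and qₖ = aₖqₖ₋₁ + qₖ₋₂:
  k=0: a=16, p=16, q=1
  k=1: a=1, p=17, q=1
  k=2: a=2, p=50, q=3
  k=3: a=8, p=417, q=25
  k=4: a=2, p=884, q=53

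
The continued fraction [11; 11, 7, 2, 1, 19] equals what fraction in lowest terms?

53475/4822

Fold from the inside: start with 19/1.
  1 + 1/19 = 20/19
  2 + 19/20 = 59/20
  7 + 20/59 = 433/59
  11 + 59/433 = 4822/433
  11 + 433/4822 = 53475/4822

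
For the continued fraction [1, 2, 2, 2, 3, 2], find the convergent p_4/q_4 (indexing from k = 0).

Using pₖ = aₖpₖ₋₁ + pₖ₋₂, qₖ = aₖqₖ₋₁ + qₖ₋₂ (with p₋₁=1, p₋₂=0, q₋₁=0, q₋₂=1):
  k=0: a=1, p=1, q=1
  k=1: a=2, p=3, q=2
  k=2: a=2, p=7, q=5
  k=3: a=2, p=17, q=12
  k=4: a=3, p=58, q=41

58/41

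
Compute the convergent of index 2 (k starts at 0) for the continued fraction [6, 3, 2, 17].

44/7

Using pₖ = aₖpₖ₋₁ + pₖ₋₂, qₖ = aₖqₖ₋₁ + qₖ₋₂ (with p₋₁=1, p₋₂=0, q₋₁=0, q₋₂=1):
  k=0: a=6, p=6, q=1
  k=1: a=3, p=19, q=3
  k=2: a=2, p=44, q=7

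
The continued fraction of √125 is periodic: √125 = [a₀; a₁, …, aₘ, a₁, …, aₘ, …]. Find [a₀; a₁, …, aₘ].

a₀ = ⌊√125⌋ = 11.

[11; 5, 1, 1, 5, 22]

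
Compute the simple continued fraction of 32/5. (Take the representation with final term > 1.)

[6; 2, 2]

32 = 6·5 + 2
5 = 2·2 + 1
2 = 2·1 + 0  (stop)
So 32/5 = [6; 2, 2].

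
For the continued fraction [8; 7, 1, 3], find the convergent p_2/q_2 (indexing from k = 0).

Using pₖ = aₖpₖ₋₁ + pₖ₋₂, qₖ = aₖqₖ₋₁ + qₖ₋₂ (with p₋₁=1, p₋₂=0, q₋₁=0, q₋₂=1):
  k=0: a=8, p=8, q=1
  k=1: a=7, p=57, q=7
  k=2: a=1, p=65, q=8

65/8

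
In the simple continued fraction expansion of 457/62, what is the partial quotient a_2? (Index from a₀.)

457 = 7·62 + 23   →  a_0 = 7
62 = 2·23 + 16   →  a_1 = 2
23 = 1·16 + 7   →  a_2 = 1

1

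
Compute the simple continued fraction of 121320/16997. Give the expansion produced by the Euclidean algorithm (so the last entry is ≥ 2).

121320 = 7·16997 + 2341
16997 = 7·2341 + 610
2341 = 3·610 + 511
610 = 1·511 + 99
511 = 5·99 + 16
99 = 6·16 + 3
16 = 5·3 + 1
3 = 3·1 + 0  (stop)
So 121320/16997 = [7; 7, 3, 1, 5, 6, 5, 3].

[7; 7, 3, 1, 5, 6, 5, 3]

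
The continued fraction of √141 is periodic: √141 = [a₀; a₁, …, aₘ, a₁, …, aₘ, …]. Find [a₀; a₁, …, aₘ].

a₀ = ⌊√141⌋ = 11.
With m₀=0, d₀=1 and mₖ₊₁ = dₖaₖ − mₖ, dₖ₊₁ = (n − mₖ₊₁²)/dₖ, aₖ₊₁ = ⌊(a₀+mₖ₊₁)/dₖ₊₁⌋:
  k=1: m=11, d=20, a=1
  k=2: m=9, d=3, a=6
  k=3: m=9, d=20, a=1
  k=4: m=11, d=1, a=22
d=1 and a=2a₀=22 at k=4, so the next step gives (m, d) = (11, 20) again — its k=1 value — and the period has length 4.

[11; 1, 6, 1, 22]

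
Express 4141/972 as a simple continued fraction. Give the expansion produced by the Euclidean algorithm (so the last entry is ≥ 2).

4141 = 4*972 + 253
972 = 3*253 + 213
253 = 1*213 + 40
213 = 5*40 + 13
40 = 3*13 + 1
13 = 13*1 + 0  (stop)
So 4141/972 = [4; 3, 1, 5, 3, 13].

[4; 3, 1, 5, 3, 13]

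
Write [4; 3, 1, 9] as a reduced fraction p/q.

166/39

Fold from the inside: start with 9/1.
  1 + 1/9 = 10/9
  3 + 9/10 = 39/10
  4 + 10/39 = 166/39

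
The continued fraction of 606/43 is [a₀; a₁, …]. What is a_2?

1

606 = 14·43 + 4   →  a_0 = 14
43 = 10·4 + 3   →  a_1 = 10
4 = 1·3 + 1   →  a_2 = 1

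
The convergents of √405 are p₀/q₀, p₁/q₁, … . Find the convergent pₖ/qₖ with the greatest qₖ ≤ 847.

√405 = [20; 8, 40, …] (period length 2).
Convergents:
  p_0/q_0 = 20/1
  p_1/q_1 = 161/8
  p_2/q_2 = 6460/321
  p_3/q_3 = 51841/2576
q_2 = 321 ≤ 847 < 2576 = q_3, so the answer is 6460/321.

6460/321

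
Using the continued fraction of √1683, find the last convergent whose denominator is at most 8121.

√1683 = [41; 41, 82, …] (period length 2).
Convergents:
  p_0/q_0 = 41/1
  p_1/q_1 = 1682/41
  p_2/q_2 = 137965/3363
  p_3/q_3 = 5658247/137924
q_2 = 3363 ≤ 8121 < 137924 = q_3, so the answer is 137965/3363.

137965/3363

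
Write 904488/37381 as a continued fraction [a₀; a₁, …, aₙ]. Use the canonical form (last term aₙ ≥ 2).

[24; 5, 11, 9, 18, 4]

904488 = 24×37381 + 7344
37381 = 5×7344 + 661
7344 = 11×661 + 73
661 = 9×73 + 4
73 = 18×4 + 1
4 = 4×1 + 0  (stop)
So 904488/37381 = [24; 5, 11, 9, 18, 4].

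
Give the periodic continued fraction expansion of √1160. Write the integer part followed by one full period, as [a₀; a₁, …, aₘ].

a₀ = ⌊√1160⌋ = 34.

[34; 17, 68]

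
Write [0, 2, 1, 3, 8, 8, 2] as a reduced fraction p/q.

569/1569

Fold from the inside: start with 2/1.
  8 + 1/2 = 17/2
  8 + 2/17 = 138/17
  3 + 17/138 = 431/138
  1 + 138/431 = 569/431
  2 + 431/569 = 1569/569
  0 + 569/1569 = 569/1569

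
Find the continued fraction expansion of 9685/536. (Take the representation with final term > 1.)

[18; 14, 2, 18]

9685 = 18·536 + 37
536 = 14·37 + 18
37 = 2·18 + 1
18 = 18·1 + 0  (stop)
So 9685/536 = [18; 14, 2, 18].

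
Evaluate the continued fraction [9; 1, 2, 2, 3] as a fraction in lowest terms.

Fold from the inside: start with 3/1.
  2 + 1/3 = 7/3
  2 + 3/7 = 17/7
  1 + 7/17 = 24/17
  9 + 17/24 = 233/24

233/24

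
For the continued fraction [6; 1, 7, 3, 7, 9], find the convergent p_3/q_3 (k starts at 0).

172/25

Using pₖ = aₖpₖ₋₁ + pₖ₋₂, qₖ = aₖqₖ₋₁ + qₖ₋₂ (with p₋₁=1, p₋₂=0, q₋₁=0, q₋₂=1):
  k=0: a=6, p=6, q=1
  k=1: a=1, p=7, q=1
  k=2: a=7, p=55, q=8
  k=3: a=3, p=172, q=25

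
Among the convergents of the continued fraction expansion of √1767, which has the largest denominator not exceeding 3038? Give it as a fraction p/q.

98910/2353

√1767 = [42; 28, 84, …] (period length 2).
Convergents:
  p_0/q_0 = 42/1
  p_1/q_1 = 1177/28
  p_2/q_2 = 98910/2353
  p_3/q_3 = 2770657/65912
q_2 = 2353 ≤ 3038 < 65912 = q_3, so the answer is 98910/2353.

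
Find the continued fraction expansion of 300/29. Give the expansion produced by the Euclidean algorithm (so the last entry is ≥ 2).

[10; 2, 1, 9]

300 = 10×29 + 10
29 = 2×10 + 9
10 = 1×9 + 1
9 = 9×1 + 0  (stop)
So 300/29 = [10; 2, 1, 9].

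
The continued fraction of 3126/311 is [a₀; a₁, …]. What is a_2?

2

3126 = 10·311 + 16   →  a_0 = 10
311 = 19·16 + 7   →  a_1 = 19
16 = 2·7 + 2   →  a_2 = 2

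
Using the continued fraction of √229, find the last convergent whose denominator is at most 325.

√229 = [15; 7, 1, 1, 7, 30, …] (period length 5).
Convergents:
  p_0/q_0 = 15/1
  p_1/q_1 = 106/7
  p_2/q_2 = 121/8
  p_3/q_3 = 227/15
  p_4/q_4 = 1710/113
  p_5/q_5 = 51527/3405
q_4 = 113 ≤ 325 < 3405 = q_5, so the answer is 1710/113.

1710/113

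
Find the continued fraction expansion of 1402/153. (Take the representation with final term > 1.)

[9; 6, 8, 3]

1402 = 9*153 + 25
153 = 6*25 + 3
25 = 8*3 + 1
3 = 3*1 + 0  (stop)
So 1402/153 = [9; 6, 8, 3].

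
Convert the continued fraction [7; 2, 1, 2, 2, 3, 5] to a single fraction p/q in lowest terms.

Using pₖ = aₖpₖ₋₁ + pₖ₋₂ and qₖ = aₖqₖ₋₁ + qₖ₋₂:
  k=0: a=7, p=7, q=1
  k=1: a=2, p=15, q=2
  k=2: a=1, p=22, q=3
  k=3: a=2, p=59, q=8
  k=4: a=2, p=140, q=19
  k=5: a=3, p=479, q=65
  k=6: a=5, p=2535, q=344

2535/344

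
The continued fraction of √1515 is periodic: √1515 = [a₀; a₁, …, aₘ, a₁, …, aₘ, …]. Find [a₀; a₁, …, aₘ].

[38; 1, 11, 1, 76]

a₀ = ⌊√1515⌋ = 38.
With m₀=0, d₀=1 and mₖ₊₁ = dₖaₖ − mₖ, dₖ₊₁ = (n − mₖ₊₁²)/dₖ, aₖ₊₁ = ⌊(a₀+mₖ₊₁)/dₖ₊₁⌋:
  k=1: m=38, d=71, a=1
  k=2: m=33, d=6, a=11
  k=3: m=33, d=71, a=1
  k=4: m=38, d=1, a=76
d=1 and a=2a₀=76 at k=4, so the next step gives (m, d) = (38, 71) again — its k=1 value — and the period has length 4.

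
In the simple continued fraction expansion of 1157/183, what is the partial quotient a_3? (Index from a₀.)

1

1157 = 6·183 + 59   →  a_0 = 6
183 = 3·59 + 6   →  a_1 = 3
59 = 9·6 + 5   →  a_2 = 9
6 = 1·5 + 1   →  a_3 = 1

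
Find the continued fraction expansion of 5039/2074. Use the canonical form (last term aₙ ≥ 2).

[2; 2, 3, 19, 2, 7]

5039 = 2·2074 + 891
2074 = 2·891 + 292
891 = 3·292 + 15
292 = 19·15 + 7
15 = 2·7 + 1
7 = 7·1 + 0  (stop)
So 5039/2074 = [2; 2, 3, 19, 2, 7].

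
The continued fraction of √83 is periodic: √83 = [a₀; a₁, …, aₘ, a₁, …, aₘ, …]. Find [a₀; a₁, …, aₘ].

a₀ = ⌊√83⌋ = 9.
With m₀=0, d₀=1 and mₖ₊₁ = dₖaₖ − mₖ, dₖ₊₁ = (n − mₖ₊₁²)/dₖ, aₖ₊₁ = ⌊(a₀+mₖ₊₁)/dₖ₊₁⌋:
  k=1: m=9, d=2, a=9
  k=2: m=9, d=1, a=18
d=1 and a=2a₀=18 at k=2, so the next step gives (m, d) = (9, 2) again — its k=1 value — and the period has length 2.

[9; 9, 18]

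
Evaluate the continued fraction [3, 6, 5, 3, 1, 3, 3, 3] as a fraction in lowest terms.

16693/5280

Using pₖ = aₖpₖ₋₁ + pₖ₋₂ and qₖ = aₖqₖ₋₁ + qₖ₋₂:
  k=0: a=3, p=3, q=1
  k=1: a=6, p=19, q=6
  k=2: a=5, p=98, q=31
  k=3: a=3, p=313, q=99
  k=4: a=1, p=411, q=130
  k=5: a=3, p=1546, q=489
  k=6: a=3, p=5049, q=1597
  k=7: a=3, p=16693, q=5280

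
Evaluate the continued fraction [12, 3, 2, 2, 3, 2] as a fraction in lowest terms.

1635/133

Using pₖ = aₖpₖ₋₁ + pₖ₋₂ and qₖ = aₖqₖ₋₁ + qₖ₋₂:
  k=0: a=12, p=12, q=1
  k=1: a=3, p=37, q=3
  k=2: a=2, p=86, q=7
  k=3: a=2, p=209, q=17
  k=4: a=3, p=713, q=58
  k=5: a=2, p=1635, q=133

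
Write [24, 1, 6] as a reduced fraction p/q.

174/7

Using pₖ = aₖpₖ₋₁ + pₖ₋₂ and qₖ = aₖqₖ₋₁ + qₖ₋₂:
  k=0: a=24, p=24, q=1
  k=1: a=1, p=25, q=1
  k=2: a=6, p=174, q=7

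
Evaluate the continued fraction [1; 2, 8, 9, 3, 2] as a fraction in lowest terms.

1646/1119

Fold from the inside: start with 2/1.
  3 + 1/2 = 7/2
  9 + 2/7 = 65/7
  8 + 7/65 = 527/65
  2 + 65/527 = 1119/527
  1 + 527/1119 = 1646/1119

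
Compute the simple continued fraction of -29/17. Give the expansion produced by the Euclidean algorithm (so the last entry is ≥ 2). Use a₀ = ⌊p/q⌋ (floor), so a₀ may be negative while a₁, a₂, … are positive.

[-2; 3, 2, 2]

-29 = -2*17 + 5
17 = 3*5 + 2
5 = 2*2 + 1
2 = 2*1 + 0  (stop)
So -29/17 = [-2; 3, 2, 2].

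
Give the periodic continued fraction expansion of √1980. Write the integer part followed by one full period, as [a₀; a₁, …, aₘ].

a₀ = ⌊√1980⌋ = 44.
With m₀=0, d₀=1 and mₖ₊₁ = dₖaₖ − mₖ, dₖ₊₁ = (n − mₖ₊₁²)/dₖ, aₖ₊₁ = ⌊(a₀+mₖ₊₁)/dₖ₊₁⌋:
  k=1: m=44, d=44, a=2
  k=2: m=44, d=1, a=88
d=1 and a=2a₀=88 at k=2, so the next step gives (m, d) = (44, 44) again — its k=1 value — and the period has length 2.

[44; 2, 88]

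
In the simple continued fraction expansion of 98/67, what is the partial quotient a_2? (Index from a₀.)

6

98 = 1·67 + 31   →  a_0 = 1
67 = 2·31 + 5   →  a_1 = 2
31 = 6·5 + 1   →  a_2 = 6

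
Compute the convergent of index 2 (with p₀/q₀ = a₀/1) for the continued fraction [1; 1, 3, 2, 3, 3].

7/4

Using pₖ = aₖpₖ₋₁ + pₖ₋₂, qₖ = aₖqₖ₋₁ + qₖ₋₂ (with p₋₁=1, p₋₂=0, q₋₁=0, q₋₂=1):
  k=0: a=1, p=1, q=1
  k=1: a=1, p=2, q=1
  k=2: a=3, p=7, q=4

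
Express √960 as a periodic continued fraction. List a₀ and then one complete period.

[30; 1, 60]

a₀ = ⌊√960⌋ = 30.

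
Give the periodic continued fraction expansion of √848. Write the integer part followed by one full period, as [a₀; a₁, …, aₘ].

a₀ = ⌊√848⌋ = 29.
With m₀=0, d₀=1 and mₖ₊₁ = dₖaₖ − mₖ, dₖ₊₁ = (n − mₖ₊₁²)/dₖ, aₖ₊₁ = ⌊(a₀+mₖ₊₁)/dₖ₊₁⌋:
  k=1: m=29, d=7, a=8
  k=2: m=27, d=17, a=3
  k=3: m=24, d=16, a=3
  k=4: m=24, d=17, a=3
  k=5: m=27, d=7, a=8
  k=6: m=29, d=1, a=58
d=1 and a=2a₀=58 at k=6, so the next step gives (m, d) = (29, 7) again — its k=1 value — and the period has length 6.

[29; 8, 3, 3, 3, 8, 58]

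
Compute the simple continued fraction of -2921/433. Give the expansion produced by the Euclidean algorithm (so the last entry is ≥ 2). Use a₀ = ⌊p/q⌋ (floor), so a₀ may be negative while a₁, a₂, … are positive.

[-7; 3, 1, 14, 1, 2, 2]

-2921 = -7*433 + 110
433 = 3*110 + 103
110 = 1*103 + 7
103 = 14*7 + 5
7 = 1*5 + 2
5 = 2*2 + 1
2 = 2*1 + 0  (stop)
So -2921/433 = [-7; 3, 1, 14, 1, 2, 2].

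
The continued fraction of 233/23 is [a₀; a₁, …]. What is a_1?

7

233 = 10·23 + 3   →  a_0 = 10
23 = 7·3 + 2   →  a_1 = 7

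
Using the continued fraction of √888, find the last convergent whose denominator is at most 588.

8910/299

√888 = [29; 1, 3, 1, 58, …] (period length 4).
Convergents:
  p_0/q_0 = 29/1
  p_1/q_1 = 30/1
  p_2/q_2 = 119/4
  p_3/q_3 = 149/5
  p_4/q_4 = 8761/294
  p_5/q_5 = 8910/299
  p_6/q_6 = 35491/1191
q_5 = 299 ≤ 588 < 1191 = q_6, so the answer is 8910/299.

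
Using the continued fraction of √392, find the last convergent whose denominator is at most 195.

√392 = [19; 1, 3, 1, 38, …] (period length 4).
Convergents:
  p_0/q_0 = 19/1
  p_1/q_1 = 20/1
  p_2/q_2 = 79/4
  p_3/q_3 = 99/5
  p_4/q_4 = 3841/194
  p_5/q_5 = 3940/199
q_4 = 194 ≤ 195 < 199 = q_5, so the answer is 3841/194.

3841/194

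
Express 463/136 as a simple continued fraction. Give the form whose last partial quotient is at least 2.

[3; 2, 2, 8, 1, 2]

463 = 3*136 + 55
136 = 2*55 + 26
55 = 2*26 + 3
26 = 8*3 + 2
3 = 1*2 + 1
2 = 2*1 + 0  (stop)
So 463/136 = [3; 2, 2, 8, 1, 2].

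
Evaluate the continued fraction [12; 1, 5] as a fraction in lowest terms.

77/6

Fold from the inside: start with 5/1.
  1 + 1/5 = 6/5
  12 + 5/6 = 77/6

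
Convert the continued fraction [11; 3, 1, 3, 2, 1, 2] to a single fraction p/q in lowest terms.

1487/132

Using pₖ = aₖpₖ₋₁ + pₖ₋₂ and qₖ = aₖqₖ₋₁ + qₖ₋₂:
  k=0: a=11, p=11, q=1
  k=1: a=3, p=34, q=3
  k=2: a=1, p=45, q=4
  k=3: a=3, p=169, q=15
  k=4: a=2, p=383, q=34
  k=5: a=1, p=552, q=49
  k=6: a=2, p=1487, q=132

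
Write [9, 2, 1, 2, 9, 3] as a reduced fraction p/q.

2184/233

Fold from the inside: start with 3/1.
  9 + 1/3 = 28/3
  2 + 3/28 = 59/28
  1 + 28/59 = 87/59
  2 + 59/87 = 233/87
  9 + 87/233 = 2184/233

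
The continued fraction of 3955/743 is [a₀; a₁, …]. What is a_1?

3

3955 = 5·743 + 240   →  a_0 = 5
743 = 3·240 + 23   →  a_1 = 3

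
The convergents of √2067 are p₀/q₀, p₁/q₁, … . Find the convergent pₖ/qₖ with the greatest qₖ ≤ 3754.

115161/2533

√2067 = [45; 2, 6, 2, 90, …] (period length 4).
Convergents:
  p_0/q_0 = 45/1
  p_1/q_1 = 91/2
  p_2/q_2 = 591/13
  p_3/q_3 = 1273/28
  p_4/q_4 = 115161/2533
  p_5/q_5 = 231595/5094
q_4 = 2533 ≤ 3754 < 5094 = q_5, so the answer is 115161/2533.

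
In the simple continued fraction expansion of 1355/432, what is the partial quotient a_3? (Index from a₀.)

1355 = 3·432 + 59   →  a_0 = 3
432 = 7·59 + 19   →  a_1 = 7
59 = 3·19 + 2   →  a_2 = 3
19 = 9·2 + 1   →  a_3 = 9

9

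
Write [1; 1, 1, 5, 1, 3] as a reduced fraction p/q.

Fold from the inside: start with 3/1.
  1 + 1/3 = 4/3
  5 + 3/4 = 23/4
  1 + 4/23 = 27/23
  1 + 23/27 = 50/27
  1 + 27/50 = 77/50

77/50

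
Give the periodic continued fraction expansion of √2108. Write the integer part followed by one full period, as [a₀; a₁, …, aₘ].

a₀ = ⌊√2108⌋ = 45.
With m₀=0, d₀=1 and mₖ₊₁ = dₖaₖ − mₖ, dₖ₊₁ = (n − mₖ₊₁²)/dₖ, aₖ₊₁ = ⌊(a₀+mₖ₊₁)/dₖ₊₁⌋:
  k=1: m=45, d=83, a=1
  k=2: m=38, d=8, a=10
  k=3: m=42, d=43, a=2
  k=4: m=44, d=4, a=22
  k=5: m=44, d=43, a=2
  k=6: m=42, d=8, a=10
  k=7: m=38, d=83, a=1
  k=8: m=45, d=1, a=90
d=1 and a=2a₀=90 at k=8, so the next step gives (m, d) = (45, 83) again — its k=1 value — and the period has length 8.

[45; 1, 10, 2, 22, 2, 10, 1, 90]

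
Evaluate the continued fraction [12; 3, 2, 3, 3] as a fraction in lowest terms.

Fold from the inside: start with 3/1.
  3 + 1/3 = 10/3
  2 + 3/10 = 23/10
  3 + 10/23 = 79/23
  12 + 23/79 = 971/79

971/79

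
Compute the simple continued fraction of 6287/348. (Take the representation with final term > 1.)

6287 = 18*348 + 23
348 = 15*23 + 3
23 = 7*3 + 2
3 = 1*2 + 1
2 = 2*1 + 0  (stop)
So 6287/348 = [18; 15, 7, 1, 2].

[18; 15, 7, 1, 2]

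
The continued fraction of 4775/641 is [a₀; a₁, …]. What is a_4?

3

4775 = 7·641 + 288   →  a_0 = 7
641 = 2·288 + 65   →  a_1 = 2
288 = 4·65 + 28   →  a_2 = 4
65 = 2·28 + 9   →  a_3 = 2
28 = 3·9 + 1   →  a_4 = 3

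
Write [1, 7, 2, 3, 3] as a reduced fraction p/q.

194/171

Fold from the inside: start with 3/1.
  3 + 1/3 = 10/3
  2 + 3/10 = 23/10
  7 + 10/23 = 171/23
  1 + 23/171 = 194/171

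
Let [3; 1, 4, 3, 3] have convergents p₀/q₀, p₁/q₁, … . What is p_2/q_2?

Using pₖ = aₖpₖ₋₁ + pₖ₋₂, qₖ = aₖqₖ₋₁ + qₖ₋₂ (with p₋₁=1, p₋₂=0, q₋₁=0, q₋₂=1):
  k=0: a=3, p=3, q=1
  k=1: a=1, p=4, q=1
  k=2: a=4, p=19, q=5

19/5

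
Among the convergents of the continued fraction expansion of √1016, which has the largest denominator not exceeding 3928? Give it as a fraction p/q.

√1016 = [31; 1, 6, 1, 62, …] (period length 4).
Convergents:
  p_0/q_0 = 31/1
  p_1/q_1 = 32/1
  p_2/q_2 = 223/7
  p_3/q_3 = 255/8
  p_4/q_4 = 16033/503
  p_5/q_5 = 16288/511
  p_6/q_6 = 113761/3569
  p_7/q_7 = 130049/4080
q_6 = 3569 ≤ 3928 < 4080 = q_7, so the answer is 113761/3569.

113761/3569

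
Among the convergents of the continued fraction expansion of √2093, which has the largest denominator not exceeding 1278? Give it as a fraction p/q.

50187/1097

√2093 = [45; 1, 2, 1, 90, …] (period length 4).
Convergents:
  p_0/q_0 = 45/1
  p_1/q_1 = 46/1
  p_2/q_2 = 137/3
  p_3/q_3 = 183/4
  p_4/q_4 = 16607/363
  p_5/q_5 = 16790/367
  p_6/q_6 = 50187/1097
  p_7/q_7 = 66977/1464
q_6 = 1097 ≤ 1278 < 1464 = q_7, so the answer is 50187/1097.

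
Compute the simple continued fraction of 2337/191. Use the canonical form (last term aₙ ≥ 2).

2337 = 12×191 + 45
191 = 4×45 + 11
45 = 4×11 + 1
11 = 11×1 + 0  (stop)
So 2337/191 = [12; 4, 4, 11].

[12; 4, 4, 11]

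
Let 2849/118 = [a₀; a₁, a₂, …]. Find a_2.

2849 = 24·118 + 17   →  a_0 = 24
118 = 6·17 + 16   →  a_1 = 6
17 = 1·16 + 1   →  a_2 = 1

1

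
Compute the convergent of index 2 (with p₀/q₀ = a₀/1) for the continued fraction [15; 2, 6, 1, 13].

Using pₖ = aₖpₖ₋₁ + pₖ₋₂, qₖ = aₖqₖ₋₁ + qₖ₋₂ (with p₋₁=1, p₋₂=0, q₋₁=0, q₋₂=1):
  k=0: a=15, p=15, q=1
  k=1: a=2, p=31, q=2
  k=2: a=6, p=201, q=13

201/13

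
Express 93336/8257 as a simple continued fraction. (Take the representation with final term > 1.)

93336 = 11*8257 + 2509
8257 = 3*2509 + 730
2509 = 3*730 + 319
730 = 2*319 + 92
319 = 3*92 + 43
92 = 2*43 + 6
43 = 7*6 + 1
6 = 6*1 + 0  (stop)
So 93336/8257 = [11; 3, 3, 2, 3, 2, 7, 6].

[11; 3, 3, 2, 3, 2, 7, 6]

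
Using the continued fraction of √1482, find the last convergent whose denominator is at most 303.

√1482 = [38; 2, 76, …] (period length 2).
Convergents:
  p_0/q_0 = 38/1
  p_1/q_1 = 77/2
  p_2/q_2 = 5890/153
  p_3/q_3 = 11857/308
q_2 = 153 ≤ 303 < 308 = q_3, so the answer is 5890/153.

5890/153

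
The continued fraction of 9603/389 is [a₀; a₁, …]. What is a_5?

3

9603 = 24·389 + 267   →  a_0 = 24
389 = 1·267 + 122   →  a_1 = 1
267 = 2·122 + 23   →  a_2 = 2
122 = 5·23 + 7   →  a_3 = 5
23 = 3·7 + 2   →  a_4 = 3
7 = 3·2 + 1   →  a_5 = 3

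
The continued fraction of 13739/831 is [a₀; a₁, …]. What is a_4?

18

13739 = 16·831 + 443   →  a_0 = 16
831 = 1·443 + 388   →  a_1 = 1
443 = 1·388 + 55   →  a_2 = 1
388 = 7·55 + 3   →  a_3 = 7
55 = 18·3 + 1   →  a_4 = 18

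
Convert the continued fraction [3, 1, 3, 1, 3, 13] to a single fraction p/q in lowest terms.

Using pₖ = aₖpₖ₋₁ + pₖ₋₂ and qₖ = aₖqₖ₋₁ + qₖ₋₂:
  k=0: a=3, p=3, q=1
  k=1: a=1, p=4, q=1
  k=2: a=3, p=15, q=4
  k=3: a=1, p=19, q=5
  k=4: a=3, p=72, q=19
  k=5: a=13, p=955, q=252

955/252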